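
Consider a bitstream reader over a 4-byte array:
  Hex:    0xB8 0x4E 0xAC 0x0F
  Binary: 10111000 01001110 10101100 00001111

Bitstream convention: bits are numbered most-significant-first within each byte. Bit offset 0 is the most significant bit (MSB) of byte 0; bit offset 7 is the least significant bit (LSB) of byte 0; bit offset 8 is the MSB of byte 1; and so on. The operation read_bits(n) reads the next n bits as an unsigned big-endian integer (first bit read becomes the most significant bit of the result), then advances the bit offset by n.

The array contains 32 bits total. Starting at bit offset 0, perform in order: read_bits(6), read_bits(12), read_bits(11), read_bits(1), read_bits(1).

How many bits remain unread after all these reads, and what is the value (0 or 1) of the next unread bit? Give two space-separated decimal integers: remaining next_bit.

Read 1: bits[0:6] width=6 -> value=46 (bin 101110); offset now 6 = byte 0 bit 6; 26 bits remain
Read 2: bits[6:18] width=12 -> value=314 (bin 000100111010); offset now 18 = byte 2 bit 2; 14 bits remain
Read 3: bits[18:29] width=11 -> value=1409 (bin 10110000001); offset now 29 = byte 3 bit 5; 3 bits remain
Read 4: bits[29:30] width=1 -> value=1 (bin 1); offset now 30 = byte 3 bit 6; 2 bits remain
Read 5: bits[30:31] width=1 -> value=1 (bin 1); offset now 31 = byte 3 bit 7; 1 bits remain

Answer: 1 1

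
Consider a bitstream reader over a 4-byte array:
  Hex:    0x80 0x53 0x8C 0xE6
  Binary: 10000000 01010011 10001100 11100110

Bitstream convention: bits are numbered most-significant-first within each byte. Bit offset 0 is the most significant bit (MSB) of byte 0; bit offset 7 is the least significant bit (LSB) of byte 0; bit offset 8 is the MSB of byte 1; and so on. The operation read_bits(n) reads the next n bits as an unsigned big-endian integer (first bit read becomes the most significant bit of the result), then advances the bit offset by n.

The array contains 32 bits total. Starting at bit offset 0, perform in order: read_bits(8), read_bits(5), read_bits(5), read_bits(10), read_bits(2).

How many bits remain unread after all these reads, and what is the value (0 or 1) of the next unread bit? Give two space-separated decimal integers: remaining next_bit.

Answer: 2 1

Derivation:
Read 1: bits[0:8] width=8 -> value=128 (bin 10000000); offset now 8 = byte 1 bit 0; 24 bits remain
Read 2: bits[8:13] width=5 -> value=10 (bin 01010); offset now 13 = byte 1 bit 5; 19 bits remain
Read 3: bits[13:18] width=5 -> value=14 (bin 01110); offset now 18 = byte 2 bit 2; 14 bits remain
Read 4: bits[18:28] width=10 -> value=206 (bin 0011001110); offset now 28 = byte 3 bit 4; 4 bits remain
Read 5: bits[28:30] width=2 -> value=1 (bin 01); offset now 30 = byte 3 bit 6; 2 bits remain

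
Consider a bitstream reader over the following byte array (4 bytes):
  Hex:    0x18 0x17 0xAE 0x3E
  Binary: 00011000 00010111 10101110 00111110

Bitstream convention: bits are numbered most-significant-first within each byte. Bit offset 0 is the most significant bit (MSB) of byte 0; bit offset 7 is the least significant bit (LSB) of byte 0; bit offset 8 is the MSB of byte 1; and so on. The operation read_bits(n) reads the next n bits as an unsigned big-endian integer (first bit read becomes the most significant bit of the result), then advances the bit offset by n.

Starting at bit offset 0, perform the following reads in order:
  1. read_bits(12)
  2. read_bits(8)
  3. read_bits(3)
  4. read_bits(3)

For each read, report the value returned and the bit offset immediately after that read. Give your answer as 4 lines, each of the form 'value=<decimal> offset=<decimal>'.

Read 1: bits[0:12] width=12 -> value=385 (bin 000110000001); offset now 12 = byte 1 bit 4; 20 bits remain
Read 2: bits[12:20] width=8 -> value=122 (bin 01111010); offset now 20 = byte 2 bit 4; 12 bits remain
Read 3: bits[20:23] width=3 -> value=7 (bin 111); offset now 23 = byte 2 bit 7; 9 bits remain
Read 4: bits[23:26] width=3 -> value=0 (bin 000); offset now 26 = byte 3 bit 2; 6 bits remain

Answer: value=385 offset=12
value=122 offset=20
value=7 offset=23
value=0 offset=26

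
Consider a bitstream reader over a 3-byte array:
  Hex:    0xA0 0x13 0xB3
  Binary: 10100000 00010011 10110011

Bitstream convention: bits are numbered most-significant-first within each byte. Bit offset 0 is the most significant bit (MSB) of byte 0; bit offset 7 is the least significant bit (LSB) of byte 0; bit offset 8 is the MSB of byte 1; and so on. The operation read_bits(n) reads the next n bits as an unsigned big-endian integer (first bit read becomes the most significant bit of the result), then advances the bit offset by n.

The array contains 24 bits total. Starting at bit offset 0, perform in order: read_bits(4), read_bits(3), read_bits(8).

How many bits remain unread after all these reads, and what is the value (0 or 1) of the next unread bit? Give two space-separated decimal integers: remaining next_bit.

Answer: 9 1

Derivation:
Read 1: bits[0:4] width=4 -> value=10 (bin 1010); offset now 4 = byte 0 bit 4; 20 bits remain
Read 2: bits[4:7] width=3 -> value=0 (bin 000); offset now 7 = byte 0 bit 7; 17 bits remain
Read 3: bits[7:15] width=8 -> value=9 (bin 00001001); offset now 15 = byte 1 bit 7; 9 bits remain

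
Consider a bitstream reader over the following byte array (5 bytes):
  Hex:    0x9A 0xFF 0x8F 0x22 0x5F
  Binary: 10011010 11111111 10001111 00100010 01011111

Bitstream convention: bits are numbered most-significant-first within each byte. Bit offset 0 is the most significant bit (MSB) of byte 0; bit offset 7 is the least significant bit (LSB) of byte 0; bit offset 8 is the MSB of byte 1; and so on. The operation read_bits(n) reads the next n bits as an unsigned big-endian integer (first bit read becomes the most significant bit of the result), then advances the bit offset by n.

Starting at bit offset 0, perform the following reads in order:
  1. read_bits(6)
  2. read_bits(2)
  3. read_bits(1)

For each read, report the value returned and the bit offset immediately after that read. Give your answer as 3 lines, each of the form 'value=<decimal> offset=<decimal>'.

Read 1: bits[0:6] width=6 -> value=38 (bin 100110); offset now 6 = byte 0 bit 6; 34 bits remain
Read 2: bits[6:8] width=2 -> value=2 (bin 10); offset now 8 = byte 1 bit 0; 32 bits remain
Read 3: bits[8:9] width=1 -> value=1 (bin 1); offset now 9 = byte 1 bit 1; 31 bits remain

Answer: value=38 offset=6
value=2 offset=8
value=1 offset=9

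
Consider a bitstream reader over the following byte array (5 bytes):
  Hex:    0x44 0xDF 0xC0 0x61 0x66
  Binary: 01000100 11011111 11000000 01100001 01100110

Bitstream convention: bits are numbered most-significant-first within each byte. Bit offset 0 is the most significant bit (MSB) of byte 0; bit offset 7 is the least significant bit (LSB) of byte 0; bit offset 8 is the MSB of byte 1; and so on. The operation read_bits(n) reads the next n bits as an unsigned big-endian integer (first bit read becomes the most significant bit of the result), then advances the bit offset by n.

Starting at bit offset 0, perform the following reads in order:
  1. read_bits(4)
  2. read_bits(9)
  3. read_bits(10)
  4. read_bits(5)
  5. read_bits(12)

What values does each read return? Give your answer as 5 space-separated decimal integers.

Answer: 4 155 992 6 358

Derivation:
Read 1: bits[0:4] width=4 -> value=4 (bin 0100); offset now 4 = byte 0 bit 4; 36 bits remain
Read 2: bits[4:13] width=9 -> value=155 (bin 010011011); offset now 13 = byte 1 bit 5; 27 bits remain
Read 3: bits[13:23] width=10 -> value=992 (bin 1111100000); offset now 23 = byte 2 bit 7; 17 bits remain
Read 4: bits[23:28] width=5 -> value=6 (bin 00110); offset now 28 = byte 3 bit 4; 12 bits remain
Read 5: bits[28:40] width=12 -> value=358 (bin 000101100110); offset now 40 = byte 5 bit 0; 0 bits remain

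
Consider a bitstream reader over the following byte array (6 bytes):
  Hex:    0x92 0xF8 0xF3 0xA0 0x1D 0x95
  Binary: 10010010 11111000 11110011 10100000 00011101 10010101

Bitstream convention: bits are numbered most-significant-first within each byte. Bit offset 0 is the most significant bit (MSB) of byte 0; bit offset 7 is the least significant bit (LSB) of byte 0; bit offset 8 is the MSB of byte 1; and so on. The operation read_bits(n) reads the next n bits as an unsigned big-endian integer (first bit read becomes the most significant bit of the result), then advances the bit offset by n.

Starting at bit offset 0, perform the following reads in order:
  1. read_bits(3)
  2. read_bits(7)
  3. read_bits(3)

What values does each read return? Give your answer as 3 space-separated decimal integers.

Answer: 4 75 7

Derivation:
Read 1: bits[0:3] width=3 -> value=4 (bin 100); offset now 3 = byte 0 bit 3; 45 bits remain
Read 2: bits[3:10] width=7 -> value=75 (bin 1001011); offset now 10 = byte 1 bit 2; 38 bits remain
Read 3: bits[10:13] width=3 -> value=7 (bin 111); offset now 13 = byte 1 bit 5; 35 bits remain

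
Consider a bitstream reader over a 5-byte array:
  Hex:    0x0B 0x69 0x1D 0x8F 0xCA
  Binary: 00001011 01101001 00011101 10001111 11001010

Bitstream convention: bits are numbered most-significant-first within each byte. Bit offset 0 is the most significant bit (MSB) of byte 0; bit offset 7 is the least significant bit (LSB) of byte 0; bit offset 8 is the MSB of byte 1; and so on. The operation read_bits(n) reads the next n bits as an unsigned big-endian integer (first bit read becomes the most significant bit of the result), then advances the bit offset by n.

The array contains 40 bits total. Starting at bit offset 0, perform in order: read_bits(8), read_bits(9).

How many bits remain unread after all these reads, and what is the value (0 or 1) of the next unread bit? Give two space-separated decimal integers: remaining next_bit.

Answer: 23 0

Derivation:
Read 1: bits[0:8] width=8 -> value=11 (bin 00001011); offset now 8 = byte 1 bit 0; 32 bits remain
Read 2: bits[8:17] width=9 -> value=210 (bin 011010010); offset now 17 = byte 2 bit 1; 23 bits remain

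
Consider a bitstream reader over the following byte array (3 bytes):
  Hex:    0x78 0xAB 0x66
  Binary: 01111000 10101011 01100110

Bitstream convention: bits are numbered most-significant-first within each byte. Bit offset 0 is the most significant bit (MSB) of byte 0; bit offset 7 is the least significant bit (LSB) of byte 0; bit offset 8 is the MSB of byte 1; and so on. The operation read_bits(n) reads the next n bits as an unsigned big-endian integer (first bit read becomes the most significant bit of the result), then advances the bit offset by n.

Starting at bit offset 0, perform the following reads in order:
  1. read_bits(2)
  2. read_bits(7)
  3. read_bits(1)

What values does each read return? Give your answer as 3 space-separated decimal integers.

Answer: 1 113 0

Derivation:
Read 1: bits[0:2] width=2 -> value=1 (bin 01); offset now 2 = byte 0 bit 2; 22 bits remain
Read 2: bits[2:9] width=7 -> value=113 (bin 1110001); offset now 9 = byte 1 bit 1; 15 bits remain
Read 3: bits[9:10] width=1 -> value=0 (bin 0); offset now 10 = byte 1 bit 2; 14 bits remain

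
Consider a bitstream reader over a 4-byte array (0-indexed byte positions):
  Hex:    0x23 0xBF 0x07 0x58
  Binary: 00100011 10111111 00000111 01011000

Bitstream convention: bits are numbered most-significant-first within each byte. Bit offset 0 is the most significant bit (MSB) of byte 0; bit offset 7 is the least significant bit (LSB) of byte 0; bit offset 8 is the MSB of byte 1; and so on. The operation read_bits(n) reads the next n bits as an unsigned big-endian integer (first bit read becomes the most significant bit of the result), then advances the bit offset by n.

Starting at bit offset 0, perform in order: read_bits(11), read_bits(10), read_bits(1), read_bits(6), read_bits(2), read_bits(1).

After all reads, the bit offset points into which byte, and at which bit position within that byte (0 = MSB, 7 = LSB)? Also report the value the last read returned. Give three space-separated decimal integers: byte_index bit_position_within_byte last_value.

Read 1: bits[0:11] width=11 -> value=285 (bin 00100011101); offset now 11 = byte 1 bit 3; 21 bits remain
Read 2: bits[11:21] width=10 -> value=992 (bin 1111100000); offset now 21 = byte 2 bit 5; 11 bits remain
Read 3: bits[21:22] width=1 -> value=1 (bin 1); offset now 22 = byte 2 bit 6; 10 bits remain
Read 4: bits[22:28] width=6 -> value=53 (bin 110101); offset now 28 = byte 3 bit 4; 4 bits remain
Read 5: bits[28:30] width=2 -> value=2 (bin 10); offset now 30 = byte 3 bit 6; 2 bits remain
Read 6: bits[30:31] width=1 -> value=0 (bin 0); offset now 31 = byte 3 bit 7; 1 bits remain

Answer: 3 7 0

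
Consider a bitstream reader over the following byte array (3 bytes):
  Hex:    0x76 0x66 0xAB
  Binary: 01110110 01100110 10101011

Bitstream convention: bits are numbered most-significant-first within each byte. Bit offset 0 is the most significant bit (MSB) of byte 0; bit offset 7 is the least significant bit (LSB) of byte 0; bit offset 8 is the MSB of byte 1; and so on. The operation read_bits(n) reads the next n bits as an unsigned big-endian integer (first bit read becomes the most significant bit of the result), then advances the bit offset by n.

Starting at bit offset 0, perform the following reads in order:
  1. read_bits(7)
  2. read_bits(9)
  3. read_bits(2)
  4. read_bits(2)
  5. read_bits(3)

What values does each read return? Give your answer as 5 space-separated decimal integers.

Read 1: bits[0:7] width=7 -> value=59 (bin 0111011); offset now 7 = byte 0 bit 7; 17 bits remain
Read 2: bits[7:16] width=9 -> value=102 (bin 001100110); offset now 16 = byte 2 bit 0; 8 bits remain
Read 3: bits[16:18] width=2 -> value=2 (bin 10); offset now 18 = byte 2 bit 2; 6 bits remain
Read 4: bits[18:20] width=2 -> value=2 (bin 10); offset now 20 = byte 2 bit 4; 4 bits remain
Read 5: bits[20:23] width=3 -> value=5 (bin 101); offset now 23 = byte 2 bit 7; 1 bits remain

Answer: 59 102 2 2 5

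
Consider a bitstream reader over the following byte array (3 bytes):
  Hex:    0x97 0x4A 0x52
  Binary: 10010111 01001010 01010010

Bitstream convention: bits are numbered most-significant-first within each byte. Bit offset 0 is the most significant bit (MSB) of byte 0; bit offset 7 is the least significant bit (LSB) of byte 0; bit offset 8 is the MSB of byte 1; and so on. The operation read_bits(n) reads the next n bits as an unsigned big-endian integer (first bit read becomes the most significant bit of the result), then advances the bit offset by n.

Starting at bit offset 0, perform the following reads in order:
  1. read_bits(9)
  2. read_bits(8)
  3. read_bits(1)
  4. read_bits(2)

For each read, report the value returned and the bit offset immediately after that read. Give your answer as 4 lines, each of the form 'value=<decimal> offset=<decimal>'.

Answer: value=302 offset=9
value=148 offset=17
value=1 offset=18
value=1 offset=20

Derivation:
Read 1: bits[0:9] width=9 -> value=302 (bin 100101110); offset now 9 = byte 1 bit 1; 15 bits remain
Read 2: bits[9:17] width=8 -> value=148 (bin 10010100); offset now 17 = byte 2 bit 1; 7 bits remain
Read 3: bits[17:18] width=1 -> value=1 (bin 1); offset now 18 = byte 2 bit 2; 6 bits remain
Read 4: bits[18:20] width=2 -> value=1 (bin 01); offset now 20 = byte 2 bit 4; 4 bits remain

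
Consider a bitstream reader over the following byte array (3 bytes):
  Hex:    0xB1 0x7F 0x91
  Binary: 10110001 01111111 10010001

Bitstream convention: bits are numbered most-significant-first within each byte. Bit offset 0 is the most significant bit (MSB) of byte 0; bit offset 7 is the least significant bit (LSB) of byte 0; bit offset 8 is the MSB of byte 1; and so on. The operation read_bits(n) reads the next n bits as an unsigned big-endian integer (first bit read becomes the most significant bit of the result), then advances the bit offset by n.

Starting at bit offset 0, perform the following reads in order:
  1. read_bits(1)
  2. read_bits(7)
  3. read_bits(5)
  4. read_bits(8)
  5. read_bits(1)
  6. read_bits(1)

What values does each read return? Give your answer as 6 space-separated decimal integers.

Answer: 1 49 15 242 0 0

Derivation:
Read 1: bits[0:1] width=1 -> value=1 (bin 1); offset now 1 = byte 0 bit 1; 23 bits remain
Read 2: bits[1:8] width=7 -> value=49 (bin 0110001); offset now 8 = byte 1 bit 0; 16 bits remain
Read 3: bits[8:13] width=5 -> value=15 (bin 01111); offset now 13 = byte 1 bit 5; 11 bits remain
Read 4: bits[13:21] width=8 -> value=242 (bin 11110010); offset now 21 = byte 2 bit 5; 3 bits remain
Read 5: bits[21:22] width=1 -> value=0 (bin 0); offset now 22 = byte 2 bit 6; 2 bits remain
Read 6: bits[22:23] width=1 -> value=0 (bin 0); offset now 23 = byte 2 bit 7; 1 bits remain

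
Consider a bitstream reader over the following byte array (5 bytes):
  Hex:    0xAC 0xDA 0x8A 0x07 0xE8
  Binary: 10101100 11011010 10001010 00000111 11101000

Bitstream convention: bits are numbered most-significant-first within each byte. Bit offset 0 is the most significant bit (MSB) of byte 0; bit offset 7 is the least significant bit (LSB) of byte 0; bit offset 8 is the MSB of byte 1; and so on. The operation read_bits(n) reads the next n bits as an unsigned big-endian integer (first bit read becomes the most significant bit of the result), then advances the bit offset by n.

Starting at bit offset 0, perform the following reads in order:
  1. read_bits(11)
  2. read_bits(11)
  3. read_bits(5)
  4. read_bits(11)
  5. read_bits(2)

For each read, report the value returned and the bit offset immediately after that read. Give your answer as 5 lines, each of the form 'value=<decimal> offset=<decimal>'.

Read 1: bits[0:11] width=11 -> value=1382 (bin 10101100110); offset now 11 = byte 1 bit 3; 29 bits remain
Read 2: bits[11:22] width=11 -> value=1698 (bin 11010100010); offset now 22 = byte 2 bit 6; 18 bits remain
Read 3: bits[22:27] width=5 -> value=16 (bin 10000); offset now 27 = byte 3 bit 3; 13 bits remain
Read 4: bits[27:38] width=11 -> value=506 (bin 00111111010); offset now 38 = byte 4 bit 6; 2 bits remain
Read 5: bits[38:40] width=2 -> value=0 (bin 00); offset now 40 = byte 5 bit 0; 0 bits remain

Answer: value=1382 offset=11
value=1698 offset=22
value=16 offset=27
value=506 offset=38
value=0 offset=40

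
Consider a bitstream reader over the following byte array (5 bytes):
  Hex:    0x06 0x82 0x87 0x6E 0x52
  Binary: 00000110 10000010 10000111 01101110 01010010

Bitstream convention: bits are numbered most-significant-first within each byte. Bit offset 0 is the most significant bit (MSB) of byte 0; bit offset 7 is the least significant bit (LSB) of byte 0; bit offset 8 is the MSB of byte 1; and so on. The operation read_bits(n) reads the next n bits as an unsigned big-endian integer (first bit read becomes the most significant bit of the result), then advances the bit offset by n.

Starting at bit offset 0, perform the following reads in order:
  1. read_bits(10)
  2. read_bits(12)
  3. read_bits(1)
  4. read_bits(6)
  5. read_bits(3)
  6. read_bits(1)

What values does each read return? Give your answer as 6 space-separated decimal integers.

Answer: 26 161 1 45 6 0

Derivation:
Read 1: bits[0:10] width=10 -> value=26 (bin 0000011010); offset now 10 = byte 1 bit 2; 30 bits remain
Read 2: bits[10:22] width=12 -> value=161 (bin 000010100001); offset now 22 = byte 2 bit 6; 18 bits remain
Read 3: bits[22:23] width=1 -> value=1 (bin 1); offset now 23 = byte 2 bit 7; 17 bits remain
Read 4: bits[23:29] width=6 -> value=45 (bin 101101); offset now 29 = byte 3 bit 5; 11 bits remain
Read 5: bits[29:32] width=3 -> value=6 (bin 110); offset now 32 = byte 4 bit 0; 8 bits remain
Read 6: bits[32:33] width=1 -> value=0 (bin 0); offset now 33 = byte 4 bit 1; 7 bits remain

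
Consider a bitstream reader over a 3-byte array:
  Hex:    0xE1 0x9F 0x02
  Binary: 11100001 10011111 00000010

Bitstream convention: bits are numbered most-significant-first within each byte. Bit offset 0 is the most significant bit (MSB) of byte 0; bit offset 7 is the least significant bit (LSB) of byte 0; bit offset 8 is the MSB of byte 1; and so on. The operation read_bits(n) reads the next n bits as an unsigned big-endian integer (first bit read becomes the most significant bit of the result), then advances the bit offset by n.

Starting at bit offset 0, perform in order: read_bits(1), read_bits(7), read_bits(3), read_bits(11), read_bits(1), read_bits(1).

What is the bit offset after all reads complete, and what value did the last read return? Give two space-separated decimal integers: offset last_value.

Read 1: bits[0:1] width=1 -> value=1 (bin 1); offset now 1 = byte 0 bit 1; 23 bits remain
Read 2: bits[1:8] width=7 -> value=97 (bin 1100001); offset now 8 = byte 1 bit 0; 16 bits remain
Read 3: bits[8:11] width=3 -> value=4 (bin 100); offset now 11 = byte 1 bit 3; 13 bits remain
Read 4: bits[11:22] width=11 -> value=1984 (bin 11111000000); offset now 22 = byte 2 bit 6; 2 bits remain
Read 5: bits[22:23] width=1 -> value=1 (bin 1); offset now 23 = byte 2 bit 7; 1 bits remain
Read 6: bits[23:24] width=1 -> value=0 (bin 0); offset now 24 = byte 3 bit 0; 0 bits remain

Answer: 24 0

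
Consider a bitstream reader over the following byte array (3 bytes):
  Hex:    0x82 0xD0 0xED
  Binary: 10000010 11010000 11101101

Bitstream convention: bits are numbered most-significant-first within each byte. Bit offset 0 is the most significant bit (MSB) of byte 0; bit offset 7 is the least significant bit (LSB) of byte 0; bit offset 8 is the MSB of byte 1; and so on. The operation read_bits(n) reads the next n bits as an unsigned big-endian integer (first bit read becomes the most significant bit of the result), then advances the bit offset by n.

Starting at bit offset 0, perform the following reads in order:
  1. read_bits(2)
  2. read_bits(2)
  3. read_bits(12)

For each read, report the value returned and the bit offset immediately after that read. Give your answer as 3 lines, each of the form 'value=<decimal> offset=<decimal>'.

Answer: value=2 offset=2
value=0 offset=4
value=720 offset=16

Derivation:
Read 1: bits[0:2] width=2 -> value=2 (bin 10); offset now 2 = byte 0 bit 2; 22 bits remain
Read 2: bits[2:4] width=2 -> value=0 (bin 00); offset now 4 = byte 0 bit 4; 20 bits remain
Read 3: bits[4:16] width=12 -> value=720 (bin 001011010000); offset now 16 = byte 2 bit 0; 8 bits remain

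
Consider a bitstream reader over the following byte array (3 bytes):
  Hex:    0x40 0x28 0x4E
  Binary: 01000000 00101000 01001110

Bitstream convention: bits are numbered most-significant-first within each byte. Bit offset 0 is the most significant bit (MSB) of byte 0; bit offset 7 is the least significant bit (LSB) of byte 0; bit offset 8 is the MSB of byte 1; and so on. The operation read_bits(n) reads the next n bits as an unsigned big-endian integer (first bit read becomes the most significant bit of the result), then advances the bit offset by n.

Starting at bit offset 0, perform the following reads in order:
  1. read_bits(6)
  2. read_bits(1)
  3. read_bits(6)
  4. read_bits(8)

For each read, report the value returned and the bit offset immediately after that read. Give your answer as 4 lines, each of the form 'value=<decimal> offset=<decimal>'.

Read 1: bits[0:6] width=6 -> value=16 (bin 010000); offset now 6 = byte 0 bit 6; 18 bits remain
Read 2: bits[6:7] width=1 -> value=0 (bin 0); offset now 7 = byte 0 bit 7; 17 bits remain
Read 3: bits[7:13] width=6 -> value=5 (bin 000101); offset now 13 = byte 1 bit 5; 11 bits remain
Read 4: bits[13:21] width=8 -> value=9 (bin 00001001); offset now 21 = byte 2 bit 5; 3 bits remain

Answer: value=16 offset=6
value=0 offset=7
value=5 offset=13
value=9 offset=21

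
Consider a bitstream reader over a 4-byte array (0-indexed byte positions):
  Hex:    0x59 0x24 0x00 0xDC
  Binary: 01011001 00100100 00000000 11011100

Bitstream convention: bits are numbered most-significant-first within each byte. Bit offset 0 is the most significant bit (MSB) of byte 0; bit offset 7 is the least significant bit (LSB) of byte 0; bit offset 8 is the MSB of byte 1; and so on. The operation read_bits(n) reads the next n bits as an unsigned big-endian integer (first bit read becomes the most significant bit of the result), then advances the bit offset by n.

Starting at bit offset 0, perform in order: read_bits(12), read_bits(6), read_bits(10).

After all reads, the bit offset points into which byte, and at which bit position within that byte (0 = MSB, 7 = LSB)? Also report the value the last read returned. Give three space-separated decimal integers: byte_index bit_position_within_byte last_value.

Read 1: bits[0:12] width=12 -> value=1426 (bin 010110010010); offset now 12 = byte 1 bit 4; 20 bits remain
Read 2: bits[12:18] width=6 -> value=16 (bin 010000); offset now 18 = byte 2 bit 2; 14 bits remain
Read 3: bits[18:28] width=10 -> value=13 (bin 0000001101); offset now 28 = byte 3 bit 4; 4 bits remain

Answer: 3 4 13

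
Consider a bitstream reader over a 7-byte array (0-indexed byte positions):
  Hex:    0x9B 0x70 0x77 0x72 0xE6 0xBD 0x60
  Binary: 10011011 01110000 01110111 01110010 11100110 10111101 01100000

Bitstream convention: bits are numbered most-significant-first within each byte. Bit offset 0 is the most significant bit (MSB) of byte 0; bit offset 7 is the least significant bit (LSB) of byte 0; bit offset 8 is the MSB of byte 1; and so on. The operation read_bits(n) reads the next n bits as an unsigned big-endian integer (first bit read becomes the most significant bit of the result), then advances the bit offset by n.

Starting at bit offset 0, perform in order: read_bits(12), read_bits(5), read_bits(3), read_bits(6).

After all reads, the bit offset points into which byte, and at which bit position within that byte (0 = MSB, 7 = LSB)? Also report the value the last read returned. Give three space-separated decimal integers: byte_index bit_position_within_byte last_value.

Read 1: bits[0:12] width=12 -> value=2487 (bin 100110110111); offset now 12 = byte 1 bit 4; 44 bits remain
Read 2: bits[12:17] width=5 -> value=0 (bin 00000); offset now 17 = byte 2 bit 1; 39 bits remain
Read 3: bits[17:20] width=3 -> value=7 (bin 111); offset now 20 = byte 2 bit 4; 36 bits remain
Read 4: bits[20:26] width=6 -> value=29 (bin 011101); offset now 26 = byte 3 bit 2; 30 bits remain

Answer: 3 2 29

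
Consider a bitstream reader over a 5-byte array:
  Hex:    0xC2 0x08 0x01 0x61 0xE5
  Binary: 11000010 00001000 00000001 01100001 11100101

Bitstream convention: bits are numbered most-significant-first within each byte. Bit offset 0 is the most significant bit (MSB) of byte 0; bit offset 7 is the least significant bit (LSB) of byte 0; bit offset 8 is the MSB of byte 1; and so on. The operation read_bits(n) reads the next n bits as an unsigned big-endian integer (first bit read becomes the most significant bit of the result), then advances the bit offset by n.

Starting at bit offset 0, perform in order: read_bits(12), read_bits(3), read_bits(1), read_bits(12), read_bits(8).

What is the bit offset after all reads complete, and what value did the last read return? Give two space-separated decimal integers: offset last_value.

Read 1: bits[0:12] width=12 -> value=3104 (bin 110000100000); offset now 12 = byte 1 bit 4; 28 bits remain
Read 2: bits[12:15] width=3 -> value=4 (bin 100); offset now 15 = byte 1 bit 7; 25 bits remain
Read 3: bits[15:16] width=1 -> value=0 (bin 0); offset now 16 = byte 2 bit 0; 24 bits remain
Read 4: bits[16:28] width=12 -> value=22 (bin 000000010110); offset now 28 = byte 3 bit 4; 12 bits remain
Read 5: bits[28:36] width=8 -> value=30 (bin 00011110); offset now 36 = byte 4 bit 4; 4 bits remain

Answer: 36 30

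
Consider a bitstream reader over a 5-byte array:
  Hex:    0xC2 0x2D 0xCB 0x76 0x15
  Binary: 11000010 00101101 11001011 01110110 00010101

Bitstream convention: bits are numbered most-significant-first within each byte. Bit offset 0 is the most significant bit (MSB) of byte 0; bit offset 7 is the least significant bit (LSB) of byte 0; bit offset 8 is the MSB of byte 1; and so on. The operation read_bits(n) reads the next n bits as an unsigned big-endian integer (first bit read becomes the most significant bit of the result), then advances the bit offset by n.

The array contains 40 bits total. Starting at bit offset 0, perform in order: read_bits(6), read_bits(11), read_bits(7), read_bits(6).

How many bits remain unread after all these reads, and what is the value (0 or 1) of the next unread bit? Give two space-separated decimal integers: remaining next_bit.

Read 1: bits[0:6] width=6 -> value=48 (bin 110000); offset now 6 = byte 0 bit 6; 34 bits remain
Read 2: bits[6:17] width=11 -> value=1115 (bin 10001011011); offset now 17 = byte 2 bit 1; 23 bits remain
Read 3: bits[17:24] width=7 -> value=75 (bin 1001011); offset now 24 = byte 3 bit 0; 16 bits remain
Read 4: bits[24:30] width=6 -> value=29 (bin 011101); offset now 30 = byte 3 bit 6; 10 bits remain

Answer: 10 1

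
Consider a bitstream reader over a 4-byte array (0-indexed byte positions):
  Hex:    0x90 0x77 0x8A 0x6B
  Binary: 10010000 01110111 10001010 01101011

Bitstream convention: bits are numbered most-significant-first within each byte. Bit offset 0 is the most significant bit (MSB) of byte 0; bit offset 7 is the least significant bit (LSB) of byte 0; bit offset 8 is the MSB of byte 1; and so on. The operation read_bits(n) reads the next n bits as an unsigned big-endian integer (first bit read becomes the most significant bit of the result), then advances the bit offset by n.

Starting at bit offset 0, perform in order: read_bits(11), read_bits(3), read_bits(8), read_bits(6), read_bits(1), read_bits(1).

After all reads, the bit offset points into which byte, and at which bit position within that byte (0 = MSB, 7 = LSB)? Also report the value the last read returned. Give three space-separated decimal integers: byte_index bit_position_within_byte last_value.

Answer: 3 6 0

Derivation:
Read 1: bits[0:11] width=11 -> value=1155 (bin 10010000011); offset now 11 = byte 1 bit 3; 21 bits remain
Read 2: bits[11:14] width=3 -> value=5 (bin 101); offset now 14 = byte 1 bit 6; 18 bits remain
Read 3: bits[14:22] width=8 -> value=226 (bin 11100010); offset now 22 = byte 2 bit 6; 10 bits remain
Read 4: bits[22:28] width=6 -> value=38 (bin 100110); offset now 28 = byte 3 bit 4; 4 bits remain
Read 5: bits[28:29] width=1 -> value=1 (bin 1); offset now 29 = byte 3 bit 5; 3 bits remain
Read 6: bits[29:30] width=1 -> value=0 (bin 0); offset now 30 = byte 3 bit 6; 2 bits remain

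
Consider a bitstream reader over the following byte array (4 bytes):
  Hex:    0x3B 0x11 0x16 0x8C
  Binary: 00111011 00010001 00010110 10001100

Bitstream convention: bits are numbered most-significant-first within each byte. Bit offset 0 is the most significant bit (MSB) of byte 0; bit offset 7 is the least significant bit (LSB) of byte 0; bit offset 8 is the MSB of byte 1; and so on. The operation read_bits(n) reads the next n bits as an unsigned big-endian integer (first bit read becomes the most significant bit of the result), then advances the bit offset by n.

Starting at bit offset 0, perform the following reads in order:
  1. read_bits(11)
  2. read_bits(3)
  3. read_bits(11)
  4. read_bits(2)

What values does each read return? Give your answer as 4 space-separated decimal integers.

Read 1: bits[0:11] width=11 -> value=472 (bin 00111011000); offset now 11 = byte 1 bit 3; 21 bits remain
Read 2: bits[11:14] width=3 -> value=4 (bin 100); offset now 14 = byte 1 bit 6; 18 bits remain
Read 3: bits[14:25] width=11 -> value=557 (bin 01000101101); offset now 25 = byte 3 bit 1; 7 bits remain
Read 4: bits[25:27] width=2 -> value=0 (bin 00); offset now 27 = byte 3 bit 3; 5 bits remain

Answer: 472 4 557 0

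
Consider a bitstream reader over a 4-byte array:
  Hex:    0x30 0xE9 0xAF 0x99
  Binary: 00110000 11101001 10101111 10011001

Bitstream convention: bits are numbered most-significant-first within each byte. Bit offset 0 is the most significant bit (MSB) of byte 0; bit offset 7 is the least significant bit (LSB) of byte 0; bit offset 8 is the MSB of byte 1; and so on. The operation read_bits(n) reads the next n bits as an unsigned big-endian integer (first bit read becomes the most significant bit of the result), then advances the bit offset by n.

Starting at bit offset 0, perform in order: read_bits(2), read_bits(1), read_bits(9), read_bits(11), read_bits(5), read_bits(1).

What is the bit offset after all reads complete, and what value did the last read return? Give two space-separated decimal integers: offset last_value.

Answer: 29 1

Derivation:
Read 1: bits[0:2] width=2 -> value=0 (bin 00); offset now 2 = byte 0 bit 2; 30 bits remain
Read 2: bits[2:3] width=1 -> value=1 (bin 1); offset now 3 = byte 0 bit 3; 29 bits remain
Read 3: bits[3:12] width=9 -> value=270 (bin 100001110); offset now 12 = byte 1 bit 4; 20 bits remain
Read 4: bits[12:23] width=11 -> value=1239 (bin 10011010111); offset now 23 = byte 2 bit 7; 9 bits remain
Read 5: bits[23:28] width=5 -> value=25 (bin 11001); offset now 28 = byte 3 bit 4; 4 bits remain
Read 6: bits[28:29] width=1 -> value=1 (bin 1); offset now 29 = byte 3 bit 5; 3 bits remain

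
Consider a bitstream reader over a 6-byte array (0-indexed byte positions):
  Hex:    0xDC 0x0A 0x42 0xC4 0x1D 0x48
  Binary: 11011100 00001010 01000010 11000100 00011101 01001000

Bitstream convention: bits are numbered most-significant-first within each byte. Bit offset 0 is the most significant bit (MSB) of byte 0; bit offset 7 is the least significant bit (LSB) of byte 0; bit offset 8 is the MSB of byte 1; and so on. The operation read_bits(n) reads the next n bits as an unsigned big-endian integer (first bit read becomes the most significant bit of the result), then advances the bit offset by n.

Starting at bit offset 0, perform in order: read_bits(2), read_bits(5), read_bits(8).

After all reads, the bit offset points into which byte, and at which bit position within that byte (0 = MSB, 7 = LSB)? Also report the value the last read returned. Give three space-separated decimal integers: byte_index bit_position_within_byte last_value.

Read 1: bits[0:2] width=2 -> value=3 (bin 11); offset now 2 = byte 0 bit 2; 46 bits remain
Read 2: bits[2:7] width=5 -> value=14 (bin 01110); offset now 7 = byte 0 bit 7; 41 bits remain
Read 3: bits[7:15] width=8 -> value=5 (bin 00000101); offset now 15 = byte 1 bit 7; 33 bits remain

Answer: 1 7 5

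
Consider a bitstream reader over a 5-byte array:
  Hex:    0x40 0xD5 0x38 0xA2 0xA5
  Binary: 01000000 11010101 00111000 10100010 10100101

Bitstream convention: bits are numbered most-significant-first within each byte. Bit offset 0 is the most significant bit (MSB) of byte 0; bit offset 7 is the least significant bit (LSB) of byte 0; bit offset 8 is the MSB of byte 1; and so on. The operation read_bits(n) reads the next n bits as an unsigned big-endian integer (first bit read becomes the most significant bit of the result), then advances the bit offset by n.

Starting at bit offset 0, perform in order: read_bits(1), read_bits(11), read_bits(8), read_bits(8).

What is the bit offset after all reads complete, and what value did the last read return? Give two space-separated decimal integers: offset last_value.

Read 1: bits[0:1] width=1 -> value=0 (bin 0); offset now 1 = byte 0 bit 1; 39 bits remain
Read 2: bits[1:12] width=11 -> value=1037 (bin 10000001101); offset now 12 = byte 1 bit 4; 28 bits remain
Read 3: bits[12:20] width=8 -> value=83 (bin 01010011); offset now 20 = byte 2 bit 4; 20 bits remain
Read 4: bits[20:28] width=8 -> value=138 (bin 10001010); offset now 28 = byte 3 bit 4; 12 bits remain

Answer: 28 138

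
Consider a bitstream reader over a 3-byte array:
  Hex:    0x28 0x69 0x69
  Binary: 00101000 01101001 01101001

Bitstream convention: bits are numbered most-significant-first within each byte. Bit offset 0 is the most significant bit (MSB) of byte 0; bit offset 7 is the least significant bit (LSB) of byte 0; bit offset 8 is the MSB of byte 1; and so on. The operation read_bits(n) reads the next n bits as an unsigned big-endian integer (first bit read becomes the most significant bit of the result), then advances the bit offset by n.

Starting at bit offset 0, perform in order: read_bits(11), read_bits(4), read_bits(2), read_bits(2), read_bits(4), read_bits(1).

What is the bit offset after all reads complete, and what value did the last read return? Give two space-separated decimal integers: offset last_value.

Answer: 24 1

Derivation:
Read 1: bits[0:11] width=11 -> value=323 (bin 00101000011); offset now 11 = byte 1 bit 3; 13 bits remain
Read 2: bits[11:15] width=4 -> value=4 (bin 0100); offset now 15 = byte 1 bit 7; 9 bits remain
Read 3: bits[15:17] width=2 -> value=2 (bin 10); offset now 17 = byte 2 bit 1; 7 bits remain
Read 4: bits[17:19] width=2 -> value=3 (bin 11); offset now 19 = byte 2 bit 3; 5 bits remain
Read 5: bits[19:23] width=4 -> value=4 (bin 0100); offset now 23 = byte 2 bit 7; 1 bits remain
Read 6: bits[23:24] width=1 -> value=1 (bin 1); offset now 24 = byte 3 bit 0; 0 bits remain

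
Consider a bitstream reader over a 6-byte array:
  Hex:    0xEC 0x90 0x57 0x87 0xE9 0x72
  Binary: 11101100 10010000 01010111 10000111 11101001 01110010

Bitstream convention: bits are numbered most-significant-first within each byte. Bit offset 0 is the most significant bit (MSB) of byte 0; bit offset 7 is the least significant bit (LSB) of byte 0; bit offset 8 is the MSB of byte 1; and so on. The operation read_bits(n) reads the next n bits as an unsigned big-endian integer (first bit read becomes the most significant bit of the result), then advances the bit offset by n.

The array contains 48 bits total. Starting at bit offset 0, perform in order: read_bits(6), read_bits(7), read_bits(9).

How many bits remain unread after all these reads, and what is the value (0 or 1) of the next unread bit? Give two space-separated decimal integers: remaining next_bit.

Answer: 26 1

Derivation:
Read 1: bits[0:6] width=6 -> value=59 (bin 111011); offset now 6 = byte 0 bit 6; 42 bits remain
Read 2: bits[6:13] width=7 -> value=18 (bin 0010010); offset now 13 = byte 1 bit 5; 35 bits remain
Read 3: bits[13:22] width=9 -> value=21 (bin 000010101); offset now 22 = byte 2 bit 6; 26 bits remain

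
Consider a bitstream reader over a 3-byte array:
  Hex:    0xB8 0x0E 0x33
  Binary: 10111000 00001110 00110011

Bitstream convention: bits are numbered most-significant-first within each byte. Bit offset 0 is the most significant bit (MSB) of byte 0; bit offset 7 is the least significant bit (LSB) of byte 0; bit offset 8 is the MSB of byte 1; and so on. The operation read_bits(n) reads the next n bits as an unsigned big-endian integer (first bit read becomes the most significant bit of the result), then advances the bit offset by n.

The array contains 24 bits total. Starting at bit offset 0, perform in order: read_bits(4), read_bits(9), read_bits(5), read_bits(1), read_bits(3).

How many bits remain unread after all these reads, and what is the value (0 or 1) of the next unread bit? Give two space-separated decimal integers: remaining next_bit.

Answer: 2 1

Derivation:
Read 1: bits[0:4] width=4 -> value=11 (bin 1011); offset now 4 = byte 0 bit 4; 20 bits remain
Read 2: bits[4:13] width=9 -> value=257 (bin 100000001); offset now 13 = byte 1 bit 5; 11 bits remain
Read 3: bits[13:18] width=5 -> value=24 (bin 11000); offset now 18 = byte 2 bit 2; 6 bits remain
Read 4: bits[18:19] width=1 -> value=1 (bin 1); offset now 19 = byte 2 bit 3; 5 bits remain
Read 5: bits[19:22] width=3 -> value=4 (bin 100); offset now 22 = byte 2 bit 6; 2 bits remain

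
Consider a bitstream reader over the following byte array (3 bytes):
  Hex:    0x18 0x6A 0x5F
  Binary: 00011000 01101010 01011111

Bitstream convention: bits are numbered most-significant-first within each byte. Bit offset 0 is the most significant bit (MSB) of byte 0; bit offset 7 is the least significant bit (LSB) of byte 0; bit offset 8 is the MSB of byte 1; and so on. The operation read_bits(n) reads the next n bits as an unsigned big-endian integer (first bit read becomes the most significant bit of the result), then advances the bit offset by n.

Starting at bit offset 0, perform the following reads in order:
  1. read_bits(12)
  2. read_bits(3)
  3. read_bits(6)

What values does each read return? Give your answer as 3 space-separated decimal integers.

Read 1: bits[0:12] width=12 -> value=390 (bin 000110000110); offset now 12 = byte 1 bit 4; 12 bits remain
Read 2: bits[12:15] width=3 -> value=5 (bin 101); offset now 15 = byte 1 bit 7; 9 bits remain
Read 3: bits[15:21] width=6 -> value=11 (bin 001011); offset now 21 = byte 2 bit 5; 3 bits remain

Answer: 390 5 11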